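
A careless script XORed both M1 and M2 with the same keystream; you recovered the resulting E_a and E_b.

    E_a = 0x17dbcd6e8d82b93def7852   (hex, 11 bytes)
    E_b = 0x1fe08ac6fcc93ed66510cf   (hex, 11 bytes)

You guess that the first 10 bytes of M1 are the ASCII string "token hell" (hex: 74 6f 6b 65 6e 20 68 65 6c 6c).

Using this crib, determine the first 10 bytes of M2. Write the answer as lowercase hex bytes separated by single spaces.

First, E_a ⊕ E_b = (M1 ⊕ K) ⊕ (M2 ⊕ K) = M1 ⊕ M2, so the key drops out. Then M2 = (M1 ⊕ M2) ⊕ M1 over the first 10 bytes.
byte 0: (17 ⊕ 1f) ⊕ 74 = 08 ⊕ 74 = 7c
byte 1: (db ⊕ e0) ⊕ 6f = 3b ⊕ 6f = 54
byte 2: (cd ⊕ 8a) ⊕ 6b = 47 ⊕ 6b = 2c
byte 3: (6e ⊕ c6) ⊕ 65 = a8 ⊕ 65 = cd
byte 4: (8d ⊕ fc) ⊕ 6e = 71 ⊕ 6e = 1f
byte 5: (82 ⊕ c9) ⊕ 20 = 4b ⊕ 20 = 6b
byte 6: (b9 ⊕ 3e) ⊕ 68 = 87 ⊕ 68 = ef
byte 7: (3d ⊕ d6) ⊕ 65 = eb ⊕ 65 = 8e
byte 8: (ef ⊕ 65) ⊕ 6c = 8a ⊕ 6c = e6
byte 9: (78 ⊕ 10) ⊕ 6c = 68 ⊕ 6c = 04

7c 54 2c cd 1f 6b ef 8e e6 04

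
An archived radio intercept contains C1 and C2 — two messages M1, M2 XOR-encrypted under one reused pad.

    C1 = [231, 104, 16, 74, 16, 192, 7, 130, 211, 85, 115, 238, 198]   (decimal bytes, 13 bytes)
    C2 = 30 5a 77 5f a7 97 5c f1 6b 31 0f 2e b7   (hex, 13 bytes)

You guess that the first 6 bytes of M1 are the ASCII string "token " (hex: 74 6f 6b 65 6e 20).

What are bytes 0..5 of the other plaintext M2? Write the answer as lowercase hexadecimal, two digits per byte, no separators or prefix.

a35d0c70d977

First, C1 ⊕ C2 = (M1 ⊕ K) ⊕ (M2 ⊕ K) = M1 ⊕ M2, so the key drops out. Then M2 = (M1 ⊕ M2) ⊕ M1 over the first 6 bytes.
byte 0: (e7 XOR 30) XOR 74 = d7 XOR 74 = a3
byte 1: (68 XOR 5a) XOR 6f = 32 XOR 6f = 5d
byte 2: (10 XOR 77) XOR 6b = 67 XOR 6b = 0c
byte 3: (4a XOR 5f) XOR 65 = 15 XOR 65 = 70
byte 4: (10 XOR a7) XOR 6e = b7 XOR 6e = d9
byte 5: (c0 XOR 97) XOR 20 = 57 XOR 20 = 77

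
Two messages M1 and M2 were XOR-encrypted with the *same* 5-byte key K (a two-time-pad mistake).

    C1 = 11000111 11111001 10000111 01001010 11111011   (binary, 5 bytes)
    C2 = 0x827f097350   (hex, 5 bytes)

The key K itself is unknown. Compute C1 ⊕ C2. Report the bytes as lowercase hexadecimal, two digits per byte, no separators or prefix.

C1 ⊕ C2 = (M1 ⊕ K) ⊕ (M2 ⊕ K) = M1 ⊕ M2 — the shared key cancels under XOR.
c7 ⊕ 82 = 45
f9 ⊕ 7f = 86
87 ⊕ 09 = 8e
4a ⊕ 73 = 39
fb ⊕ 50 = ab

45868e39ab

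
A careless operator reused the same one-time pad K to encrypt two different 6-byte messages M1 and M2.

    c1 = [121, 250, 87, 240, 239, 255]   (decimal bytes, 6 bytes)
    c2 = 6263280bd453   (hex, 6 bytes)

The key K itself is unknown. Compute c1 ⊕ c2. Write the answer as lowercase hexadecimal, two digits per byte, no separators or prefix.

c1 ⊕ c2 = (M1 ⊕ K) ⊕ (M2 ⊕ K) = M1 ⊕ M2 — the shared key cancels under XOR.
79 xor 62 = 1b
fa xor 63 = 99
57 xor 28 = 7f
f0 xor 0b = fb
ef xor d4 = 3b
ff xor 53 = ac

1b997ffb3bac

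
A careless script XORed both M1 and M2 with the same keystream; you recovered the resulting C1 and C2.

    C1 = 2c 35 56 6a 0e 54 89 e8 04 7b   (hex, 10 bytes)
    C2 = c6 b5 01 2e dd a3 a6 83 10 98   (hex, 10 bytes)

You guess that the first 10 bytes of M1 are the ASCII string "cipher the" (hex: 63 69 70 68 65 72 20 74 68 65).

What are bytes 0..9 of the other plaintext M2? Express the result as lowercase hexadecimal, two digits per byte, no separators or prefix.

89e9272cb6850f1f7c86

First, C1 ⊕ C2 = (M1 ⊕ K) ⊕ (M2 ⊕ K) = M1 ⊕ M2, so the key drops out. Then M2 = (M1 ⊕ M2) ⊕ M1 over the first 10 bytes.
byte 0: (2c xor c6) xor 63 = ea xor 63 = 89
byte 1: (35 xor b5) xor 69 = 80 xor 69 = e9
byte 2: (56 xor 01) xor 70 = 57 xor 70 = 27
byte 3: (6a xor 2e) xor 68 = 44 xor 68 = 2c
byte 4: (0e xor dd) xor 65 = d3 xor 65 = b6
byte 5: (54 xor a3) xor 72 = f7 xor 72 = 85
byte 6: (89 xor a6) xor 20 = 2f xor 20 = 0f
byte 7: (e8 xor 83) xor 74 = 6b xor 74 = 1f
byte 8: (04 xor 10) xor 68 = 14 xor 68 = 7c
byte 9: (7b xor 98) xor 65 = e3 xor 65 = 86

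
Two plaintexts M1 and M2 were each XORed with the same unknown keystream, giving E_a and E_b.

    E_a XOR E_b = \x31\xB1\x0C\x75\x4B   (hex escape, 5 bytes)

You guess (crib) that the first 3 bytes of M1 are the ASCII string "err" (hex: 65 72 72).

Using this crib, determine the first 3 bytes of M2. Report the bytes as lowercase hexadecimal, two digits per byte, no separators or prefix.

Since E_a ⊕ E_b = M1 ⊕ M2, XORing with the guessed M1 bytes yields the corresponding M2 bytes: M2 = (E_a ⊕ E_b) ⊕ M1.
31 ⊕ 65 = 54
b1 ⊕ 72 = c3
0c ⊕ 72 = 7e

54c37e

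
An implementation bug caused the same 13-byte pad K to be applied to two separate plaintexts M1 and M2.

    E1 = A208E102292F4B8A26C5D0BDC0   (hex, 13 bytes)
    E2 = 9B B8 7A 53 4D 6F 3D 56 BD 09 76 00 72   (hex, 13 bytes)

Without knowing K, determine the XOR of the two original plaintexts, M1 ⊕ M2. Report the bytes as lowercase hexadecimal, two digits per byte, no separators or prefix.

E1 ⊕ E2 = (M1 ⊕ K) ⊕ (M2 ⊕ K) = M1 ⊕ M2 — the shared key cancels under XOR.
byte 0: a2 XOR 9b = 39
byte 1: 08 XOR b8 = b0
byte 2: e1 XOR 7a = 9b
byte 3: 02 XOR 53 = 51
byte 4: 29 XOR 4d = 64
byte 5: 2f XOR 6f = 40
byte 6: 4b XOR 3d = 76
byte 7: 8a XOR 56 = dc
byte 8: 26 XOR bd = 9b
byte 9: c5 XOR 09 = cc
byte 10: d0 XOR 76 = a6
byte 11: bd XOR 00 = bd
byte 12: c0 XOR 72 = b2

39b09b51644076dc9bcca6bdb2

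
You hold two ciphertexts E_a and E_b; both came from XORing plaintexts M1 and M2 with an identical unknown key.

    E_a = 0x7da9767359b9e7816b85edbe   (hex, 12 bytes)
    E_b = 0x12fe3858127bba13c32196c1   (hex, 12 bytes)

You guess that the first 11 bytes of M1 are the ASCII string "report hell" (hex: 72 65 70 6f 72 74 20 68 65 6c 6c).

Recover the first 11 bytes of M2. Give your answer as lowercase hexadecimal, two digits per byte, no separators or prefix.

First, E_a ⊕ E_b = (M1 ⊕ K) ⊕ (M2 ⊕ K) = M1 ⊕ M2, so the key drops out. Then M2 = (M1 ⊕ M2) ⊕ M1 over the first 11 bytes.
byte 0: (7d XOR 12) XOR 72 = 6f XOR 72 = 1d
byte 1: (a9 XOR fe) XOR 65 = 57 XOR 65 = 32
byte 2: (76 XOR 38) XOR 70 = 4e XOR 70 = 3e
byte 3: (73 XOR 58) XOR 6f = 2b XOR 6f = 44
byte 4: (59 XOR 12) XOR 72 = 4b XOR 72 = 39
byte 5: (b9 XOR 7b) XOR 74 = c2 XOR 74 = b6
byte 6: (e7 XOR ba) XOR 20 = 5d XOR 20 = 7d
byte 7: (81 XOR 13) XOR 68 = 92 XOR 68 = fa
byte 8: (6b XOR c3) XOR 65 = a8 XOR 65 = cd
byte 9: (85 XOR 21) XOR 6c = a4 XOR 6c = c8
byte 10: (ed XOR 96) XOR 6c = 7b XOR 6c = 17

1d323e4439b67dfacdc817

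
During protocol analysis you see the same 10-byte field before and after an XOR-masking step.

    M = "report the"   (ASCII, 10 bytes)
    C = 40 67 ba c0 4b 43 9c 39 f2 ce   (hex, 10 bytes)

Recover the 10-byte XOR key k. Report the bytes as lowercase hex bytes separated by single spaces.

Since C = M ⊕ k, XORing both sides with M gives k = M ⊕ C.
72 ⊕ 40 = 32
65 ⊕ 67 = 02
70 ⊕ ba = ca
6f ⊕ c0 = af
72 ⊕ 4b = 39
74 ⊕ 43 = 37
20 ⊕ 9c = bc
74 ⊕ 39 = 4d
68 ⊕ f2 = 9a
65 ⊕ ce = ab

32 02 ca af 39 37 bc 4d 9a ab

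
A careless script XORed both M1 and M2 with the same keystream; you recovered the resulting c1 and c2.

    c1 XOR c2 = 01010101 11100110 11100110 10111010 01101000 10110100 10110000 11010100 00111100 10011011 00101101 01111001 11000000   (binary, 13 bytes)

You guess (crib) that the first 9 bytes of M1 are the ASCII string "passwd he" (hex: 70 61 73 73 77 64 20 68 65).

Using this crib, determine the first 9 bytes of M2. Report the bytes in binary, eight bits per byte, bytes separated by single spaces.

Since c1 ⊕ c2 = M1 ⊕ M2, XORing with the guessed M1 bytes yields the corresponding M2 bytes: M2 = (c1 ⊕ c2) ⊕ M1.
55 ^ 70 = 25
e6 ^ 61 = 87
e6 ^ 73 = 95
ba ^ 73 = c9
68 ^ 77 = 1f
b4 ^ 64 = d0
b0 ^ 20 = 90
d4 ^ 68 = bc
3c ^ 65 = 59

00100101 10000111 10010101 11001001 00011111 11010000 10010000 10111100 01011001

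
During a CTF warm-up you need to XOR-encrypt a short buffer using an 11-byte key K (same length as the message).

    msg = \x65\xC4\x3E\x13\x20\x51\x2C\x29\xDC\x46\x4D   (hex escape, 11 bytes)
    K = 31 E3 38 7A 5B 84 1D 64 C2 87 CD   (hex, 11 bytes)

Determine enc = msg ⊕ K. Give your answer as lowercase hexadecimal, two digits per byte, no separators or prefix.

542706697bd5314d1ec180

byte 0: 65 XOR 31 = 54
byte 1: c4 XOR e3 = 27
byte 2: 3e XOR 38 = 06
byte 3: 13 XOR 7a = 69
byte 4: 20 XOR 5b = 7b
byte 5: 51 XOR 84 = d5
byte 6: 2c XOR 1d = 31
byte 7: 29 XOR 64 = 4d
byte 8: dc XOR c2 = 1e
byte 9: 46 XOR 87 = c1
byte 10: 4d XOR cd = 80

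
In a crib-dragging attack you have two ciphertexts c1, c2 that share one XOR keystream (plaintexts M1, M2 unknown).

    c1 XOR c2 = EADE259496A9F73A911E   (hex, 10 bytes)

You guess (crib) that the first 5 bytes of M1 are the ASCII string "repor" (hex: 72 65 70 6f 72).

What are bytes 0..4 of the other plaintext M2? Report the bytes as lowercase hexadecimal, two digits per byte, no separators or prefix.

Since c1 ⊕ c2 = M1 ⊕ M2, XORing with the guessed M1 bytes yields the corresponding M2 bytes: M2 = (c1 ⊕ c2) ⊕ M1.
ea xor 72 = 98
de xor 65 = bb
25 xor 70 = 55
94 xor 6f = fb
96 xor 72 = e4

98bb55fbe4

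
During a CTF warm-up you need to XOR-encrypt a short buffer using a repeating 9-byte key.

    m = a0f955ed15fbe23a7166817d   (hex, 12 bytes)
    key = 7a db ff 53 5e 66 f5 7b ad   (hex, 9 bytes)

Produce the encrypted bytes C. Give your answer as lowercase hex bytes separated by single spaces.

da 22 aa be 4b 9d 17 41 dc 1c 5a 82

The 9-byte key repeats, so the effective keystream is 7a db ff 53 5e 66 f5 7b ad 7a db ff.
byte 0: a0 xor 7a = da
byte 1: f9 xor db = 22
byte 2: 55 xor ff = aa
byte 3: ed xor 53 = be
byte 4: 15 xor 5e = 4b
byte 5: fb xor 66 = 9d
byte 6: e2 xor f5 = 17
byte 7: 3a xor 7b = 41
byte 8: 71 xor ad = dc
byte 9: 66 xor 7a = 1c
byte 10: 81 xor db = 5a
byte 11: 7d xor ff = 82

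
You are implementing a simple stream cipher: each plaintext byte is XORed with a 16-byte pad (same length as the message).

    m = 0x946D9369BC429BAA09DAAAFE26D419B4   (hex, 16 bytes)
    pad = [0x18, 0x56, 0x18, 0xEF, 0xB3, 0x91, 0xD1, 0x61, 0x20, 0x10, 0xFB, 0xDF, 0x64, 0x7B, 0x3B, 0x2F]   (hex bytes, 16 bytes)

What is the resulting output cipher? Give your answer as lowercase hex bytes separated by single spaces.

byte 0: 148 ^  24 = 140
byte 1: 109 ^  86 =  59
byte 2: 147 ^  24 = 139
byte 3: 105 ^ 239 = 134
byte 4: 188 ^ 179 =  15
byte 5:  66 ^ 145 = 211
byte 6: 155 ^ 209 =  74
byte 7: 170 ^  97 = 203
byte 8:   9 ^  32 =  41
byte 9: 218 ^  16 = 202
byte 10: 170 ^ 251 =  81
byte 11: 254 ^ 223 =  33
byte 12:  38 ^ 100 =  66
byte 13: 212 ^ 123 = 175
byte 14:  25 ^  59 =  34
byte 15: 180 ^  47 = 155

8c 3b 8b 86 0f d3 4a cb 29 ca 51 21 42 af 22 9b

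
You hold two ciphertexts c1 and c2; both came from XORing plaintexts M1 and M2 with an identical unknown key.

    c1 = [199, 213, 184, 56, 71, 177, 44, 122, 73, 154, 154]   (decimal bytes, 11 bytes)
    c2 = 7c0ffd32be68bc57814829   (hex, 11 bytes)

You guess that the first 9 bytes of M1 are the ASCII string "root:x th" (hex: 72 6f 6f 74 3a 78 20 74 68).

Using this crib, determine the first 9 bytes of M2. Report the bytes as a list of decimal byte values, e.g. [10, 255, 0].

[201, 181, 42, 126, 195, 161, 176, 89, 160]

First, c1 ⊕ c2 = (M1 ⊕ K) ⊕ (M2 ⊕ K) = M1 ⊕ M2, so the key drops out. Then M2 = (M1 ⊕ M2) ⊕ M1 over the first 9 bytes.
byte 0: (c7 XOR 7c) XOR 72 = bb XOR 72 = c9
byte 1: (d5 XOR 0f) XOR 6f = da XOR 6f = b5
byte 2: (b8 XOR fd) XOR 6f = 45 XOR 6f = 2a
byte 3: (38 XOR 32) XOR 74 = 0a XOR 74 = 7e
byte 4: (47 XOR be) XOR 3a = f9 XOR 3a = c3
byte 5: (b1 XOR 68) XOR 78 = d9 XOR 78 = a1
byte 6: (2c XOR bc) XOR 20 = 90 XOR 20 = b0
byte 7: (7a XOR 57) XOR 74 = 2d XOR 74 = 59
byte 8: (49 XOR 81) XOR 68 = c8 XOR 68 = a0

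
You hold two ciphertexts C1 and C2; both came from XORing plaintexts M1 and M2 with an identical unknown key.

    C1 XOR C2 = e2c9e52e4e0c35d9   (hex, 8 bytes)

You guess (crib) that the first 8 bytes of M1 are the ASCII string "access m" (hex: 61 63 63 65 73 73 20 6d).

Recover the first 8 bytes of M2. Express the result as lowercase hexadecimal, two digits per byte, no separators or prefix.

83aa864b3d7f15b4

Since C1 ⊕ C2 = M1 ⊕ M2, XORing with the guessed M1 bytes yields the corresponding M2 bytes: M2 = (C1 ⊕ C2) ⊕ M1.
e2 ^ 61 = 83
c9 ^ 63 = aa
e5 ^ 63 = 86
2e ^ 65 = 4b
4e ^ 73 = 3d
0c ^ 73 = 7f
35 ^ 20 = 15
d9 ^ 6d = b4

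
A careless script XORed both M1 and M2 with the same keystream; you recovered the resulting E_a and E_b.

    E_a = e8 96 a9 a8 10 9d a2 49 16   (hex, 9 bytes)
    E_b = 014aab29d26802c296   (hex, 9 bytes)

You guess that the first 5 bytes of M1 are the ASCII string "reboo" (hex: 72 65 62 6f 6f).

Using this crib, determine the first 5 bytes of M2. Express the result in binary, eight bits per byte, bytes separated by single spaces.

First, E_a ⊕ E_b = (M1 ⊕ K) ⊕ (M2 ⊕ K) = M1 ⊕ M2, so the key drops out. Then M2 = (M1 ⊕ M2) ⊕ M1 over the first 5 bytes.
byte 0: (e8 ^ 01) ^ 72 = e9 ^ 72 = 9b
byte 1: (96 ^ 4a) ^ 65 = dc ^ 65 = b9
byte 2: (a9 ^ ab) ^ 62 = 02 ^ 62 = 60
byte 3: (a8 ^ 29) ^ 6f = 81 ^ 6f = ee
byte 4: (10 ^ d2) ^ 6f = c2 ^ 6f = ad

10011011 10111001 01100000 11101110 10101101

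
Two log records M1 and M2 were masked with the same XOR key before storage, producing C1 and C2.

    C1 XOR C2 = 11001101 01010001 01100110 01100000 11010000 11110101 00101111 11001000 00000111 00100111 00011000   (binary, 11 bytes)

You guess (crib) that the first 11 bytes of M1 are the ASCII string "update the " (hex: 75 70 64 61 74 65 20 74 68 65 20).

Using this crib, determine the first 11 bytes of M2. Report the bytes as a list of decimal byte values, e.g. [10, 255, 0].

Since C1 ⊕ C2 = M1 ⊕ M2, XORing with the guessed M1 bytes yields the corresponding M2 bytes: M2 = (C1 ⊕ C2) ⊕ M1.
byte 0: 11001101 ⊕ 01110101 = 10111000
byte 1: 01010001 ⊕ 01110000 = 00100001
byte 2: 01100110 ⊕ 01100100 = 00000010
byte 3: 01100000 ⊕ 01100001 = 00000001
byte 4: 11010000 ⊕ 01110100 = 10100100
byte 5: 11110101 ⊕ 01100101 = 10010000
byte 6: 00101111 ⊕ 00100000 = 00001111
byte 7: 11001000 ⊕ 01110100 = 10111100
byte 8: 00000111 ⊕ 01101000 = 01101111
byte 9: 00100111 ⊕ 01100101 = 01000010
byte 10: 00011000 ⊕ 00100000 = 00111000

[184, 33, 2, 1, 164, 144, 15, 188, 111, 66, 56]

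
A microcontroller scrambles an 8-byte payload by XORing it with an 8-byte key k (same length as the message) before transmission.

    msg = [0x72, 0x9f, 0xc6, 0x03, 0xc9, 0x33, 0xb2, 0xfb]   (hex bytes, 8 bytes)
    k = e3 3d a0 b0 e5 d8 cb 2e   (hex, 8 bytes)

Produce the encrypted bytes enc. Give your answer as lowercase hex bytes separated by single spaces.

byte 0: 72 xor e3 = 91
byte 1: 9f xor 3d = a2
byte 2: c6 xor a0 = 66
byte 3: 03 xor b0 = b3
byte 4: c9 xor e5 = 2c
byte 5: 33 xor d8 = eb
byte 6: b2 xor cb = 79
byte 7: fb xor 2e = d5

91 a2 66 b3 2c eb 79 d5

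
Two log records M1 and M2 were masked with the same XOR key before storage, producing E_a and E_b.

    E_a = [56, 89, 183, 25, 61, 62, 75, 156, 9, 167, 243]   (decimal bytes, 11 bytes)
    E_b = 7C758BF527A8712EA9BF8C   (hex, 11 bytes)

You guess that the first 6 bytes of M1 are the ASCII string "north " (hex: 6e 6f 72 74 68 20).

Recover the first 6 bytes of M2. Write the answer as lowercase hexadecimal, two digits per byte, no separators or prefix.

First, E_a ⊕ E_b = (M1 ⊕ K) ⊕ (M2 ⊕ K) = M1 ⊕ M2, so the key drops out. Then M2 = (M1 ⊕ M2) ⊕ M1 over the first 6 bytes.
byte 0: (38 xor 7c) xor 6e = 44 xor 6e = 2a
byte 1: (59 xor 75) xor 6f = 2c xor 6f = 43
byte 2: (b7 xor 8b) xor 72 = 3c xor 72 = 4e
byte 3: (19 xor f5) xor 74 = ec xor 74 = 98
byte 4: (3d xor 27) xor 68 = 1a xor 68 = 72
byte 5: (3e xor a8) xor 20 = 96 xor 20 = b6

2a434e9872b6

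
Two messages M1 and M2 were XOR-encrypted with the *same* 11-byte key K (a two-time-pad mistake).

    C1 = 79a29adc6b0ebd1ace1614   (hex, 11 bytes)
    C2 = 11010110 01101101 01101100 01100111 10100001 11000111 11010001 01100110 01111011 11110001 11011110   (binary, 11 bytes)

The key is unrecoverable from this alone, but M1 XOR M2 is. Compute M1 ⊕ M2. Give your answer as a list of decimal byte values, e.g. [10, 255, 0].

C1 ⊕ C2 = (M1 ⊕ K) ⊕ (M2 ⊕ K) = M1 ⊕ M2 — the shared key cancels under XOR.
79 ⊕ d6 = af
a2 ⊕ 6d = cf
9a ⊕ 6c = f6
dc ⊕ 67 = bb
6b ⊕ a1 = ca
0e ⊕ c7 = c9
bd ⊕ d1 = 6c
1a ⊕ 66 = 7c
ce ⊕ 7b = b5
16 ⊕ f1 = e7
14 ⊕ de = ca

[175, 207, 246, 187, 202, 201, 108, 124, 181, 231, 202]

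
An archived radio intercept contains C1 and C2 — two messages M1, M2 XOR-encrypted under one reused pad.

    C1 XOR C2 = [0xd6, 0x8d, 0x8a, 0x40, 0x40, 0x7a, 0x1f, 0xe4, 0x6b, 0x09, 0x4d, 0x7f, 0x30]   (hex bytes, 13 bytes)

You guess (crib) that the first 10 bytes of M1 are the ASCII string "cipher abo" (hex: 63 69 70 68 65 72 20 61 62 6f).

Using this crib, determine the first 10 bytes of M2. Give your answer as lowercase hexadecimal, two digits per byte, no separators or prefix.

Since C1 ⊕ C2 = M1 ⊕ M2, XORing with the guessed M1 bytes yields the corresponding M2 bytes: M2 = (C1 ⊕ C2) ⊕ M1.
byte 0: d6 ^ 63 = b5
byte 1: 8d ^ 69 = e4
byte 2: 8a ^ 70 = fa
byte 3: 40 ^ 68 = 28
byte 4: 40 ^ 65 = 25
byte 5: 7a ^ 72 = 08
byte 6: 1f ^ 20 = 3f
byte 7: e4 ^ 61 = 85
byte 8: 6b ^ 62 = 09
byte 9: 09 ^ 6f = 66

b5e4fa2825083f850966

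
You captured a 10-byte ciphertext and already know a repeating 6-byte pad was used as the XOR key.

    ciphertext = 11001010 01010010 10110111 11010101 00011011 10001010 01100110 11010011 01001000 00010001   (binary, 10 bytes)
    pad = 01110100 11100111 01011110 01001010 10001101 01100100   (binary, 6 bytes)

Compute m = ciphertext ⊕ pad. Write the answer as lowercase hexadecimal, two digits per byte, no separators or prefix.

beb5e99f96ee1234165b

The 6-byte key repeats, so the effective keystream is 74 e7 5e 4a 8d 64 74 e7 5e 4a.
byte 0: ca XOR 74 = be
byte 1: 52 XOR e7 = b5
byte 2: b7 XOR 5e = e9
byte 3: d5 XOR 4a = 9f
byte 4: 1b XOR 8d = 96
byte 5: 8a XOR 64 = ee
byte 6: 66 XOR 74 = 12
byte 7: d3 XOR e7 = 34
byte 8: 48 XOR 5e = 16
byte 9: 11 XOR 4a = 5b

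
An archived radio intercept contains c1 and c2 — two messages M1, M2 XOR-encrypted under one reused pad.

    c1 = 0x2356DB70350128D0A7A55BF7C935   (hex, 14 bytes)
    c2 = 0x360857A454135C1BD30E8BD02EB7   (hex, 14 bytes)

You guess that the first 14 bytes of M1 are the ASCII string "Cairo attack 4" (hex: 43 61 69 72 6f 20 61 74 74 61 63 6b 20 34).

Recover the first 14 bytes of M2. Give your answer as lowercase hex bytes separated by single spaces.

First, c1 ⊕ c2 = (M1 ⊕ K) ⊕ (M2 ⊕ K) = M1 ⊕ M2, so the key drops out. Then M2 = (M1 ⊕ M2) ⊕ M1 over the first 14 bytes.
byte 0: (23 XOR 36) XOR 43 = 15 XOR 43 = 56
byte 1: (56 XOR 08) XOR 61 = 5e XOR 61 = 3f
byte 2: (db XOR 57) XOR 69 = 8c XOR 69 = e5
byte 3: (70 XOR a4) XOR 72 = d4 XOR 72 = a6
byte 4: (35 XOR 54) XOR 6f = 61 XOR 6f = 0e
byte 5: (01 XOR 13) XOR 20 = 12 XOR 20 = 32
byte 6: (28 XOR 5c) XOR 61 = 74 XOR 61 = 15
byte 7: (d0 XOR 1b) XOR 74 = cb XOR 74 = bf
byte 8: (a7 XOR d3) XOR 74 = 74 XOR 74 = 00
byte 9: (a5 XOR 0e) XOR 61 = ab XOR 61 = ca
byte 10: (5b XOR 8b) XOR 63 = d0 XOR 63 = b3
byte 11: (f7 XOR d0) XOR 6b = 27 XOR 6b = 4c
byte 12: (c9 XOR 2e) XOR 20 = e7 XOR 20 = c7
byte 13: (35 XOR b7) XOR 34 = 82 XOR 34 = b6

56 3f e5 a6 0e 32 15 bf 00 ca b3 4c c7 b6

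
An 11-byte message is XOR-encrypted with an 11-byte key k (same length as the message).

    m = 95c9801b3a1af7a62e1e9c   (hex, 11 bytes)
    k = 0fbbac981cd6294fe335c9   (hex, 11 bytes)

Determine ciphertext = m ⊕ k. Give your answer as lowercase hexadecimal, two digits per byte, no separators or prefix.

9a722c8326ccdee9cd2b55

byte 0: 149 XOR  15 = 154
byte 1: 201 XOR 187 = 114
byte 2: 128 XOR 172 =  44
byte 3:  27 XOR 152 = 131
byte 4:  58 XOR  28 =  38
byte 5:  26 XOR 214 = 204
byte 6: 247 XOR  41 = 222
byte 7: 166 XOR  79 = 233
byte 8:  46 XOR 227 = 205
byte 9:  30 XOR  53 =  43
byte 10: 156 XOR 201 =  85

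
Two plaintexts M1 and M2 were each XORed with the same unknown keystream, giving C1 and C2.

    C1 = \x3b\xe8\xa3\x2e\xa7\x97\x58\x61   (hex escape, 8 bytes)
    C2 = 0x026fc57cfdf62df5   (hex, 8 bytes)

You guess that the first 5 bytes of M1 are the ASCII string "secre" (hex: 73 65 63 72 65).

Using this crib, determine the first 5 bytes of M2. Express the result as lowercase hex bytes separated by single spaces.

4a e2 05 20 3f

First, C1 ⊕ C2 = (M1 ⊕ K) ⊕ (M2 ⊕ K) = M1 ⊕ M2, so the key drops out. Then M2 = (M1 ⊕ M2) ⊕ M1 over the first 5 bytes.
byte 0: (3b xor 02) xor 73 = 39 xor 73 = 4a
byte 1: (e8 xor 6f) xor 65 = 87 xor 65 = e2
byte 2: (a3 xor c5) xor 63 = 66 xor 63 = 05
byte 3: (2e xor 7c) xor 72 = 52 xor 72 = 20
byte 4: (a7 xor fd) xor 65 = 5a xor 65 = 3f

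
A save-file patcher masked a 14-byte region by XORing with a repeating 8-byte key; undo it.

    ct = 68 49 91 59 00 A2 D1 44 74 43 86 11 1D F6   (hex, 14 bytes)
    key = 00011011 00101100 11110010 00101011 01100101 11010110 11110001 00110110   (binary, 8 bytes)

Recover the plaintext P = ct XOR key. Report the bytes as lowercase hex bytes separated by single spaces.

73 65 63 72 65 74 20 72 6f 6f 74 3a 78 20

The 8-byte key repeats, so the effective keystream is 1b 2c f2 2b 65 d6 f1 36 1b 2c f2 2b 65 d6.
byte 0: 68 ⊕ 1b = 73
byte 1: 49 ⊕ 2c = 65
byte 2: 91 ⊕ f2 = 63
byte 3: 59 ⊕ 2b = 72
byte 4: 00 ⊕ 65 = 65
byte 5: a2 ⊕ d6 = 74
byte 6: d1 ⊕ f1 = 20
byte 7: 44 ⊕ 36 = 72
byte 8: 74 ⊕ 1b = 6f
byte 9: 43 ⊕ 2c = 6f
byte 10: 86 ⊕ f2 = 74
byte 11: 11 ⊕ 2b = 3a
byte 12: 1d ⊕ 65 = 78
byte 13: f6 ⊕ d6 = 20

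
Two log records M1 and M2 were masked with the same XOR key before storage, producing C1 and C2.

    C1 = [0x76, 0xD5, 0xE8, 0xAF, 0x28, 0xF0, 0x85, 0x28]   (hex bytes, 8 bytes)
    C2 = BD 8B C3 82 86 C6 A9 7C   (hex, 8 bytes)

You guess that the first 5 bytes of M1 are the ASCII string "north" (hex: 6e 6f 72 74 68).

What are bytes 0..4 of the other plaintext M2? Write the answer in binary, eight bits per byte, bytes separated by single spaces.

First, C1 ⊕ C2 = (M1 ⊕ K) ⊕ (M2 ⊕ K) = M1 ⊕ M2, so the key drops out. Then M2 = (M1 ⊕ M2) ⊕ M1 over the first 5 bytes.
byte 0: (76 ^ bd) ^ 6e = cb ^ 6e = a5
byte 1: (d5 ^ 8b) ^ 6f = 5e ^ 6f = 31
byte 2: (e8 ^ c3) ^ 72 = 2b ^ 72 = 59
byte 3: (af ^ 82) ^ 74 = 2d ^ 74 = 59
byte 4: (28 ^ 86) ^ 68 = ae ^ 68 = c6

10100101 00110001 01011001 01011001 11000110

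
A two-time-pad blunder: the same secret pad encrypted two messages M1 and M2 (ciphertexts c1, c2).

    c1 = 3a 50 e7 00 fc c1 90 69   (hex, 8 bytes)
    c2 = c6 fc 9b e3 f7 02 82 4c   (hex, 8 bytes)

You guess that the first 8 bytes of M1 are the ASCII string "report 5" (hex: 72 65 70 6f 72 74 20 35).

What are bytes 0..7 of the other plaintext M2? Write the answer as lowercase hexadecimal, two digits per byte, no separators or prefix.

8ec90c8c79b73210

First, c1 ⊕ c2 = (M1 ⊕ K) ⊕ (M2 ⊕ K) = M1 ⊕ M2, so the key drops out. Then M2 = (M1 ⊕ M2) ⊕ M1 over the first 8 bytes.
byte 0: (3a XOR c6) XOR 72 = fc XOR 72 = 8e
byte 1: (50 XOR fc) XOR 65 = ac XOR 65 = c9
byte 2: (e7 XOR 9b) XOR 70 = 7c XOR 70 = 0c
byte 3: (00 XOR e3) XOR 6f = e3 XOR 6f = 8c
byte 4: (fc XOR f7) XOR 72 = 0b XOR 72 = 79
byte 5: (c1 XOR 02) XOR 74 = c3 XOR 74 = b7
byte 6: (90 XOR 82) XOR 20 = 12 XOR 20 = 32
byte 7: (69 XOR 4c) XOR 35 = 25 XOR 35 = 10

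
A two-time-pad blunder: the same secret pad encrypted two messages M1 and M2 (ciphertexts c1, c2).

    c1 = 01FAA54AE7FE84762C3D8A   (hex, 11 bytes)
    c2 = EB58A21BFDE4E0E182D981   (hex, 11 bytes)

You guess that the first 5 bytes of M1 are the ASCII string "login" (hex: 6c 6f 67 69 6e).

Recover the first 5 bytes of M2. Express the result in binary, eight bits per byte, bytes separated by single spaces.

10000110 11001101 01100000 00111000 01110100

First, c1 ⊕ c2 = (M1 ⊕ K) ⊕ (M2 ⊕ K) = M1 ⊕ M2, so the key drops out. Then M2 = (M1 ⊕ M2) ⊕ M1 over the first 5 bytes.
byte 0: (01 ⊕ eb) ⊕ 6c = ea ⊕ 6c = 86
byte 1: (fa ⊕ 58) ⊕ 6f = a2 ⊕ 6f = cd
byte 2: (a5 ⊕ a2) ⊕ 67 = 07 ⊕ 67 = 60
byte 3: (4a ⊕ 1b) ⊕ 69 = 51 ⊕ 69 = 38
byte 4: (e7 ⊕ fd) ⊕ 6e = 1a ⊕ 6e = 74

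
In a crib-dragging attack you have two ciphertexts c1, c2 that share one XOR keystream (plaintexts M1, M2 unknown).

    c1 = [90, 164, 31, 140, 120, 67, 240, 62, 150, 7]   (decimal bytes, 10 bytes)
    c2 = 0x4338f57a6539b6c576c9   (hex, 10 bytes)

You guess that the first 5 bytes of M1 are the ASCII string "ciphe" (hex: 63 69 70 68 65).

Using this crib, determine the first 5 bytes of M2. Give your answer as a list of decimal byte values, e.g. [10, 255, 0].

[122, 245, 154, 158, 120]

First, c1 ⊕ c2 = (M1 ⊕ K) ⊕ (M2 ⊕ K) = M1 ⊕ M2, so the key drops out. Then M2 = (M1 ⊕ M2) ⊕ M1 over the first 5 bytes.
byte 0: (5a ^ 43) ^ 63 = 19 ^ 63 = 7a
byte 1: (a4 ^ 38) ^ 69 = 9c ^ 69 = f5
byte 2: (1f ^ f5) ^ 70 = ea ^ 70 = 9a
byte 3: (8c ^ 7a) ^ 68 = f6 ^ 68 = 9e
byte 4: (78 ^ 65) ^ 65 = 1d ^ 65 = 78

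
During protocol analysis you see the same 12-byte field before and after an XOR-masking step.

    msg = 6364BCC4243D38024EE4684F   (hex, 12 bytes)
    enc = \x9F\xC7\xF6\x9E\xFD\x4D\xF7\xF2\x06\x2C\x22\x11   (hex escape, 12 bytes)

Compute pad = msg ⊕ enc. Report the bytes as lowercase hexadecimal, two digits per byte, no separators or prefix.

fca34a5ad970cff048c84a5e

Since enc = msg ⊕ pad, XORing both sides with msg gives pad = msg ⊕ enc.
01100011 ^ 10011111 = 11111100
01100100 ^ 11000111 = 10100011
10111100 ^ 11110110 = 01001010
11000100 ^ 10011110 = 01011010
00100100 ^ 11111101 = 11011001
00111101 ^ 01001101 = 01110000
00111000 ^ 11110111 = 11001111
00000010 ^ 11110010 = 11110000
01001110 ^ 00000110 = 01001000
11100100 ^ 00101100 = 11001000
01101000 ^ 00100010 = 01001010
01001111 ^ 00010001 = 01011110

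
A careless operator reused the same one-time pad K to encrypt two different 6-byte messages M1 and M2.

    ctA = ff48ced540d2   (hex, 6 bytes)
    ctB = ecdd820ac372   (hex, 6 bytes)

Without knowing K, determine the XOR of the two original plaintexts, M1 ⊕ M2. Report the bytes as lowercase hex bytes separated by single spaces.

ctA ⊕ ctB = (M1 ⊕ K) ⊕ (M2 ⊕ K) = M1 ⊕ M2 — the shared key cancels under XOR.
ff ⊕ ec = 13
48 ⊕ dd = 95
ce ⊕ 82 = 4c
d5 ⊕ 0a = df
40 ⊕ c3 = 83
d2 ⊕ 72 = a0

13 95 4c df 83 a0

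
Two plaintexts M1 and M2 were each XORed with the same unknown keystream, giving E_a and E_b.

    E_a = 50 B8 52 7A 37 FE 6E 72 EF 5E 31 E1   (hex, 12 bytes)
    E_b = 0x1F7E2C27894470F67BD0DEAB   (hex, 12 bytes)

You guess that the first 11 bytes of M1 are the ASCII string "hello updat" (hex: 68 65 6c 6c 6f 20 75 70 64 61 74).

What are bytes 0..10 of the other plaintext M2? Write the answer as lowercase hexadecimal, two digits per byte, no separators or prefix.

27a31231d19a6bf4f0ef9b

First, E_a ⊕ E_b = (M1 ⊕ K) ⊕ (M2 ⊕ K) = M1 ⊕ M2, so the key drops out. Then M2 = (M1 ⊕ M2) ⊕ M1 over the first 11 bytes.
byte 0: (50 XOR 1f) XOR 68 = 4f XOR 68 = 27
byte 1: (b8 XOR 7e) XOR 65 = c6 XOR 65 = a3
byte 2: (52 XOR 2c) XOR 6c = 7e XOR 6c = 12
byte 3: (7a XOR 27) XOR 6c = 5d XOR 6c = 31
byte 4: (37 XOR 89) XOR 6f = be XOR 6f = d1
byte 5: (fe XOR 44) XOR 20 = ba XOR 20 = 9a
byte 6: (6e XOR 70) XOR 75 = 1e XOR 75 = 6b
byte 7: (72 XOR f6) XOR 70 = 84 XOR 70 = f4
byte 8: (ef XOR 7b) XOR 64 = 94 XOR 64 = f0
byte 9: (5e XOR d0) XOR 61 = 8e XOR 61 = ef
byte 10: (31 XOR de) XOR 74 = ef XOR 74 = 9b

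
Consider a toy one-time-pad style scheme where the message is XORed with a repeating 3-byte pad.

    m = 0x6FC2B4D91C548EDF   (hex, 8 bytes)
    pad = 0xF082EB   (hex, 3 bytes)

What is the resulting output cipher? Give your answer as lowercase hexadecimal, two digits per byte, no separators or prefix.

9f405f299ebf7e5d

The 3-byte key repeats, so the effective keystream is f0 82 eb f0 82 eb f0 82.
byte 0: 6f xor f0 = 9f
byte 1: c2 xor 82 = 40
byte 2: b4 xor eb = 5f
byte 3: d9 xor f0 = 29
byte 4: 1c xor 82 = 9e
byte 5: 54 xor eb = bf
byte 6: 8e xor f0 = 7e
byte 7: df xor 82 = 5d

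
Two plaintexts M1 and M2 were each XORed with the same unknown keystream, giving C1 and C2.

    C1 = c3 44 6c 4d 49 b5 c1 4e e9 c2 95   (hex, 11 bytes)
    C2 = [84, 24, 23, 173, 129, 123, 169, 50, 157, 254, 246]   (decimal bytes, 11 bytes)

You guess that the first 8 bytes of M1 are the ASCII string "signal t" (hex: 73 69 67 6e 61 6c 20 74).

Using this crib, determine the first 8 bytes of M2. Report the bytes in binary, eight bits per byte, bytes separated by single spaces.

First, C1 ⊕ C2 = (M1 ⊕ K) ⊕ (M2 ⊕ K) = M1 ⊕ M2, so the key drops out. Then M2 = (M1 ⊕ M2) ⊕ M1 over the first 8 bytes.
byte 0: (c3 ⊕ 54) ⊕ 73 = 97 ⊕ 73 = e4
byte 1: (44 ⊕ 18) ⊕ 69 = 5c ⊕ 69 = 35
byte 2: (6c ⊕ 17) ⊕ 67 = 7b ⊕ 67 = 1c
byte 3: (4d ⊕ ad) ⊕ 6e = e0 ⊕ 6e = 8e
byte 4: (49 ⊕ 81) ⊕ 61 = c8 ⊕ 61 = a9
byte 5: (b5 ⊕ 7b) ⊕ 6c = ce ⊕ 6c = a2
byte 6: (c1 ⊕ a9) ⊕ 20 = 68 ⊕ 20 = 48
byte 7: (4e ⊕ 32) ⊕ 74 = 7c ⊕ 74 = 08

11100100 00110101 00011100 10001110 10101001 10100010 01001000 00001000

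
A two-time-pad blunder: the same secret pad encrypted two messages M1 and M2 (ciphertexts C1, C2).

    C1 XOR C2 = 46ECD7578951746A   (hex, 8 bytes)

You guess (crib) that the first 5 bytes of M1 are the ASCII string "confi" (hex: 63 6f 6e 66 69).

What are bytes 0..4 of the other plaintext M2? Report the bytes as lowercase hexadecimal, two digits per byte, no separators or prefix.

2583b931e0

Since C1 ⊕ C2 = M1 ⊕ M2, XORing with the guessed M1 bytes yields the corresponding M2 bytes: M2 = (C1 ⊕ C2) ⊕ M1.
46 XOR 63 = 25
ec XOR 6f = 83
d7 XOR 6e = b9
57 XOR 66 = 31
89 XOR 69 = e0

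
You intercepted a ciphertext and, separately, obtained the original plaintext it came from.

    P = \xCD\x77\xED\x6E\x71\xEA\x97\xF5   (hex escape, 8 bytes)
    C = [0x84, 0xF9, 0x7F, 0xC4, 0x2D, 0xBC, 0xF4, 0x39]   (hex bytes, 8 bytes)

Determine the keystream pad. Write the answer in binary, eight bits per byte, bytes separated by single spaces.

Since C = P ⊕ pad, XORing both sides with P gives pad = P ⊕ C.
cd xor 84 = 49
77 xor f9 = 8e
ed xor 7f = 92
6e xor c4 = aa
71 xor 2d = 5c
ea xor bc = 56
97 xor f4 = 63
f5 xor 39 = cc

01001001 10001110 10010010 10101010 01011100 01010110 01100011 11001100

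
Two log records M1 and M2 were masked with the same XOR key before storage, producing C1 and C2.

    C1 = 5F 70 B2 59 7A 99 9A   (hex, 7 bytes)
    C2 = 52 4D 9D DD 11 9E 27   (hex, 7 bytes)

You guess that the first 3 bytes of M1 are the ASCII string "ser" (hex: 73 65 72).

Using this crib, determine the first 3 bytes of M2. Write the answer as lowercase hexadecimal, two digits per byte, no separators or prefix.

First, C1 ⊕ C2 = (M1 ⊕ K) ⊕ (M2 ⊕ K) = M1 ⊕ M2, so the key drops out. Then M2 = (M1 ⊕ M2) ⊕ M1 over the first 3 bytes.
byte 0: (5f XOR 52) XOR 73 = 0d XOR 73 = 7e
byte 1: (70 XOR 4d) XOR 65 = 3d XOR 65 = 58
byte 2: (b2 XOR 9d) XOR 72 = 2f XOR 72 = 5d

7e585d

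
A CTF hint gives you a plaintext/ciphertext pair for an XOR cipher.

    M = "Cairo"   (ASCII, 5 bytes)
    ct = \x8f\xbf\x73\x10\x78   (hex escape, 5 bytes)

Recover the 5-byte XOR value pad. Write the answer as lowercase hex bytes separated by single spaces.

Since ct = M ⊕ pad, XORing both sides with M gives pad = M ⊕ ct.
byte 0: 01000011 ⊕ 10001111 = 11001100
byte 1: 01100001 ⊕ 10111111 = 11011110
byte 2: 01101001 ⊕ 01110011 = 00011010
byte 3: 01110010 ⊕ 00010000 = 01100010
byte 4: 01101111 ⊕ 01111000 = 00010111

cc de 1a 62 17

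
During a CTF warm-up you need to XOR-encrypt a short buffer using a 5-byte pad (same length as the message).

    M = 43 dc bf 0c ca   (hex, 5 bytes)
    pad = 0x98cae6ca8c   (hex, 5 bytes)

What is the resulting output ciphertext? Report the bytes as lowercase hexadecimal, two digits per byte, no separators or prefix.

db1659c646

byte 0:  67 ⊕ 152 = 219
byte 1: 220 ⊕ 202 =  22
byte 2: 191 ⊕ 230 =  89
byte 3:  12 ⊕ 202 = 198
byte 4: 202 ⊕ 140 =  70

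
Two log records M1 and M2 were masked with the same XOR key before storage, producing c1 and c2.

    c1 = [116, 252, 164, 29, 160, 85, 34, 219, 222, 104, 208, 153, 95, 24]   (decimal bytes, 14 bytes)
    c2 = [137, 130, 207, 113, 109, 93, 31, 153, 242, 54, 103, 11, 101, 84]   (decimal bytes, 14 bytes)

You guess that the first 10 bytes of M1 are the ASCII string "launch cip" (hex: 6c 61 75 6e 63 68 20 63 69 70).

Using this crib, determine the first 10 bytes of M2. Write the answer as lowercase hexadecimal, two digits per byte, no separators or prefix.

911f1e02ae601d21452e

First, c1 ⊕ c2 = (M1 ⊕ K) ⊕ (M2 ⊕ K) = M1 ⊕ M2, so the key drops out. Then M2 = (M1 ⊕ M2) ⊕ M1 over the first 10 bytes.
byte 0: (74 ⊕ 89) ⊕ 6c = fd ⊕ 6c = 91
byte 1: (fc ⊕ 82) ⊕ 61 = 7e ⊕ 61 = 1f
byte 2: (a4 ⊕ cf) ⊕ 75 = 6b ⊕ 75 = 1e
byte 3: (1d ⊕ 71) ⊕ 6e = 6c ⊕ 6e = 02
byte 4: (a0 ⊕ 6d) ⊕ 63 = cd ⊕ 63 = ae
byte 5: (55 ⊕ 5d) ⊕ 68 = 08 ⊕ 68 = 60
byte 6: (22 ⊕ 1f) ⊕ 20 = 3d ⊕ 20 = 1d
byte 7: (db ⊕ 99) ⊕ 63 = 42 ⊕ 63 = 21
byte 8: (de ⊕ f2) ⊕ 69 = 2c ⊕ 69 = 45
byte 9: (68 ⊕ 36) ⊕ 70 = 5e ⊕ 70 = 2e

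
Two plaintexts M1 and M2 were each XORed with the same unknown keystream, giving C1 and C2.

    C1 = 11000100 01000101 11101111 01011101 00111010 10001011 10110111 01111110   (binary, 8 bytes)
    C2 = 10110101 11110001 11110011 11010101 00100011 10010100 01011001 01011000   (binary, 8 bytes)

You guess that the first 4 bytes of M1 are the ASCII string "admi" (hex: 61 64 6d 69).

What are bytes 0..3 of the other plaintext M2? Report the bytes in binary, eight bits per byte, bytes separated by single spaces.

First, C1 ⊕ C2 = (M1 ⊕ K) ⊕ (M2 ⊕ K) = M1 ⊕ M2, so the key drops out. Then M2 = (M1 ⊕ M2) ⊕ M1 over the first 4 bytes.
byte 0: (c4 XOR b5) XOR 61 = 71 XOR 61 = 10
byte 1: (45 XOR f1) XOR 64 = b4 XOR 64 = d0
byte 2: (ef XOR f3) XOR 6d = 1c XOR 6d = 71
byte 3: (5d XOR d5) XOR 69 = 88 XOR 69 = e1

00010000 11010000 01110001 11100001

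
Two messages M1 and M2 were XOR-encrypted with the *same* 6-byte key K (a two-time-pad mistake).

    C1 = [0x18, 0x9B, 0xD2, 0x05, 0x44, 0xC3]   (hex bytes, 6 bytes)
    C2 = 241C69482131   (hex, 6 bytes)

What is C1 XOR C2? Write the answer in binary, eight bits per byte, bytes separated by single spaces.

C1 ⊕ C2 = (M1 ⊕ K) ⊕ (M2 ⊕ K) = M1 ⊕ M2 — the shared key cancels under XOR.
18 ^ 24 = 3c
9b ^ 1c = 87
d2 ^ 69 = bb
05 ^ 48 = 4d
44 ^ 21 = 65
c3 ^ 31 = f2

00111100 10000111 10111011 01001101 01100101 11110010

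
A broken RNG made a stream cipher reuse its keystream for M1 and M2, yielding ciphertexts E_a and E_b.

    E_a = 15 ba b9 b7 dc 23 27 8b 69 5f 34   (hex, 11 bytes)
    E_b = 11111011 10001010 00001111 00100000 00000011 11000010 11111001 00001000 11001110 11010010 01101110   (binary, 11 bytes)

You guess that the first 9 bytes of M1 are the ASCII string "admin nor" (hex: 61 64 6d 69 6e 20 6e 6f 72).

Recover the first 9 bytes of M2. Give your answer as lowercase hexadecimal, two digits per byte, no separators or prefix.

First, E_a ⊕ E_b = (M1 ⊕ K) ⊕ (M2 ⊕ K) = M1 ⊕ M2, so the key drops out. Then M2 = (M1 ⊕ M2) ⊕ M1 over the first 9 bytes.
byte 0: (15 XOR fb) XOR 61 = ee XOR 61 = 8f
byte 1: (ba XOR 8a) XOR 64 = 30 XOR 64 = 54
byte 2: (b9 XOR 0f) XOR 6d = b6 XOR 6d = db
byte 3: (b7 XOR 20) XOR 69 = 97 XOR 69 = fe
byte 4: (dc XOR 03) XOR 6e = df XOR 6e = b1
byte 5: (23 XOR c2) XOR 20 = e1 XOR 20 = c1
byte 6: (27 XOR f9) XOR 6e = de XOR 6e = b0
byte 7: (8b XOR 08) XOR 6f = 83 XOR 6f = ec
byte 8: (69 XOR ce) XOR 72 = a7 XOR 72 = d5

8f54dbfeb1c1b0ecd5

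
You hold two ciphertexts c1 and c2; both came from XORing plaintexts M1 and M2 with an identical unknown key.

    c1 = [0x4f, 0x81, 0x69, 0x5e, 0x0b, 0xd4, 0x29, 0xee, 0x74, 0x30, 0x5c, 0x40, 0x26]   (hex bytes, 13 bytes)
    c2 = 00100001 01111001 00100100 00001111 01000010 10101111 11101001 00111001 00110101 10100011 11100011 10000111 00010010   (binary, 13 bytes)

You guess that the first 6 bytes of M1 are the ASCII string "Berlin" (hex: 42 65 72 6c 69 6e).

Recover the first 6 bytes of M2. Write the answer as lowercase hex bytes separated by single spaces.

2c 9d 3f 3d 20 15

First, c1 ⊕ c2 = (M1 ⊕ K) ⊕ (M2 ⊕ K) = M1 ⊕ M2, so the key drops out. Then M2 = (M1 ⊕ M2) ⊕ M1 over the first 6 bytes.
byte 0: (4f ^ 21) ^ 42 = 6e ^ 42 = 2c
byte 1: (81 ^ 79) ^ 65 = f8 ^ 65 = 9d
byte 2: (69 ^ 24) ^ 72 = 4d ^ 72 = 3f
byte 3: (5e ^ 0f) ^ 6c = 51 ^ 6c = 3d
byte 4: (0b ^ 42) ^ 69 = 49 ^ 69 = 20
byte 5: (d4 ^ af) ^ 6e = 7b ^ 6e = 15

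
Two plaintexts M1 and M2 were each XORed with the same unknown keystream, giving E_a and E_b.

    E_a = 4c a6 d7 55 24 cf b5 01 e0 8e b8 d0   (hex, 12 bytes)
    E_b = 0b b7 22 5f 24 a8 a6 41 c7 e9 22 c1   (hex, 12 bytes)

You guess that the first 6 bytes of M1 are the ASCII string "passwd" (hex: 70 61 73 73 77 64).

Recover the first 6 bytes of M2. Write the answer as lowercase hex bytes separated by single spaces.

37 70 86 79 77 03

First, E_a ⊕ E_b = (M1 ⊕ K) ⊕ (M2 ⊕ K) = M1 ⊕ M2, so the key drops out. Then M2 = (M1 ⊕ M2) ⊕ M1 over the first 6 bytes.
byte 0: (4c ⊕ 0b) ⊕ 70 = 47 ⊕ 70 = 37
byte 1: (a6 ⊕ b7) ⊕ 61 = 11 ⊕ 61 = 70
byte 2: (d7 ⊕ 22) ⊕ 73 = f5 ⊕ 73 = 86
byte 3: (55 ⊕ 5f) ⊕ 73 = 0a ⊕ 73 = 79
byte 4: (24 ⊕ 24) ⊕ 77 = 00 ⊕ 77 = 77
byte 5: (cf ⊕ a8) ⊕ 64 = 67 ⊕ 64 = 03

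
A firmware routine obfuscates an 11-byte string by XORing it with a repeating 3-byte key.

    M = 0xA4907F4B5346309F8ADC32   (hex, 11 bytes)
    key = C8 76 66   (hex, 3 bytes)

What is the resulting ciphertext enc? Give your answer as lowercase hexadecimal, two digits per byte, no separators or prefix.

The 3-byte key repeats, so the effective keystream is c8 76 66 c8 76 66 c8 76 66 c8 76.
byte 0: a4 xor c8 = 6c
byte 1: 90 xor 76 = e6
byte 2: 7f xor 66 = 19
byte 3: 4b xor c8 = 83
byte 4: 53 xor 76 = 25
byte 5: 46 xor 66 = 20
byte 6: 30 xor c8 = f8
byte 7: 9f xor 76 = e9
byte 8: 8a xor 66 = ec
byte 9: dc xor c8 = 14
byte 10: 32 xor 76 = 44

6ce619832520f8e9ec1444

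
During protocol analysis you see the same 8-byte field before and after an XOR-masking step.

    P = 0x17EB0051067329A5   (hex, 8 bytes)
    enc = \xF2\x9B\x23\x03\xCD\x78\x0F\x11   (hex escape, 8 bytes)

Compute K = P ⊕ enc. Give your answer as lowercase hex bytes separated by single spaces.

e5 70 23 52 cb 0b 26 b4

Since enc = P ⊕ K, XORing both sides with P gives K = P ⊕ enc.
byte 0: 17 xor f2 = e5
byte 1: eb xor 9b = 70
byte 2: 00 xor 23 = 23
byte 3: 51 xor 03 = 52
byte 4: 06 xor cd = cb
byte 5: 73 xor 78 = 0b
byte 6: 29 xor 0f = 26
byte 7: a5 xor 11 = b4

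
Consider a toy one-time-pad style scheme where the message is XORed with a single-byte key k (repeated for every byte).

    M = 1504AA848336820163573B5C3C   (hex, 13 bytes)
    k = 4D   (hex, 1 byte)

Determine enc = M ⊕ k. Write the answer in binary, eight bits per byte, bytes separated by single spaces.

01011000 01001001 11100111 11001001 11001110 01111011 11001111 01001100 00101110 00011010 01110110 00010001 01110001

The 1-byte key repeats, so the effective keystream is 4d 4d 4d 4d 4d 4d 4d 4d 4d 4d 4d 4d 4d.
byte 0: 00010101 xor 01001101 = 01011000
byte 1: 00000100 xor 01001101 = 01001001
byte 2: 10101010 xor 01001101 = 11100111
byte 3: 10000100 xor 01001101 = 11001001
byte 4: 10000011 xor 01001101 = 11001110
byte 5: 00110110 xor 01001101 = 01111011
byte 6: 10000010 xor 01001101 = 11001111
byte 7: 00000001 xor 01001101 = 01001100
byte 8: 01100011 xor 01001101 = 00101110
byte 9: 01010111 xor 01001101 = 00011010
byte 10: 00111011 xor 01001101 = 01110110
byte 11: 01011100 xor 01001101 = 00010001
byte 12: 00111100 xor 01001101 = 01110001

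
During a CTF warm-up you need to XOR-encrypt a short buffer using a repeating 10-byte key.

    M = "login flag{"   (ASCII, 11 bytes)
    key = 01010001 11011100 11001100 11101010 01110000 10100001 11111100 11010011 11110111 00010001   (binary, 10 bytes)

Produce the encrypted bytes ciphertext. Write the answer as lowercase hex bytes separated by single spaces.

The 10-byte key repeats, so the effective keystream is 51 dc cc ea 70 a1 fc d3 f7 11 51.
byte 0: 6c ^ 51 = 3d
byte 1: 6f ^ dc = b3
byte 2: 67 ^ cc = ab
byte 3: 69 ^ ea = 83
byte 4: 6e ^ 70 = 1e
byte 5: 20 ^ a1 = 81
byte 6: 66 ^ fc = 9a
byte 7: 6c ^ d3 = bf
byte 8: 61 ^ f7 = 96
byte 9: 67 ^ 11 = 76
byte 10: 7b ^ 51 = 2a

3d b3 ab 83 1e 81 9a bf 96 76 2a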